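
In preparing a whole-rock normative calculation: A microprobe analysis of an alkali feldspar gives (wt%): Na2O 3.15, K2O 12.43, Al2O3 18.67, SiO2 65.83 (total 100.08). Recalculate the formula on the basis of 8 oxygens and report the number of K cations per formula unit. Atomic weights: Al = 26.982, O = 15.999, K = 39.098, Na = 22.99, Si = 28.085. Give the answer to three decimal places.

0.722 K apfu

3.15 wt% Na2O ÷ 61.979 g/mol = 0.05082 mol, giving 0.10164 Na and 0.05082 O.
12.43 wt% K2O ÷ 94.195 g/mol = 0.13196 mol, giving 0.26392 K and 0.13196 O.
18.67 wt% Al2O3 ÷ 101.961 g/mol = 0.18311 mol, giving 0.36622 Al and 0.54933 O.
65.83 wt% SiO2 ÷ 60.083 g/mol = 1.09565 mol, giving 1.09565 Si and 2.19130 O.
Oxygen sums to 2.92341; scaling by 8/2.92341 = 2.73653 puts the formula on 8 O.
K: 0.26392 × 2.73653 = 0.722 atoms per formula unit.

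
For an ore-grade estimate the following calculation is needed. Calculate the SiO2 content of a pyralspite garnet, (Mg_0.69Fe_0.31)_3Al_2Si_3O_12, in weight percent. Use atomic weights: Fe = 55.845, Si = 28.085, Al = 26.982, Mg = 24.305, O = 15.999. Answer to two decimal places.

41.68 wt%

Formula mass = 432.454 g/mol.
3 Si → 3.0000 mol SiO2 per formula unit; M(SiO2) = 60.083, so SiO2 mass = 180.249 g.
180.249/432.454 × 100 = 41.68 wt%.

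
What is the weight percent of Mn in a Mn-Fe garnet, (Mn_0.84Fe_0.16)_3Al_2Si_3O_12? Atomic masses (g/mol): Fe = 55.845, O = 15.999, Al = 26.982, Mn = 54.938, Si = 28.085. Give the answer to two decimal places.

27.94 weight percent

Molar mass of (Mn_0.84Fe_0.16)_3Al_2Si_3O_12: 2.52·54.938 + 0.48·55.845 + 2·26.982 + 3·28.085 + 12·15.999 = 495.456 g/mol.
Mass of Mn per formula unit: 2.52 × 54.938 = 138.444 g.
Weight fraction Mn = 138.444 / 495.456 = 0.2794.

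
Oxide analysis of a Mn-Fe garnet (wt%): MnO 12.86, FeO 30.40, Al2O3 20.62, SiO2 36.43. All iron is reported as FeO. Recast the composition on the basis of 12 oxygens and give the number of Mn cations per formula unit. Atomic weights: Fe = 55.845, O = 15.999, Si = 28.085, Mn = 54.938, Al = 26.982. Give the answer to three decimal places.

MnO (M=70.937): mol = 0.18129; Mn = 0.18129, O = 0.18129.
FeO (M=71.844): mol = 0.42314; Fe = 0.42314, O = 0.42314.
Al2O3 (M=101.961): mol = 0.20223; Al = 0.40446, O = 0.60669.
SiO2 (M=60.083): mol = 0.60633; Si = 0.60633, O = 1.21266.
ΣO = 2.42378; factor = 12/ΣO = 4.95094.
Mn apfu = 0.18129 × 4.95094 = 0.898.

0.898 Mn apfu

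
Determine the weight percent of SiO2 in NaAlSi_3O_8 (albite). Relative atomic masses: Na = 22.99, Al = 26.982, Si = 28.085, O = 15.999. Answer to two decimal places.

68.74 wt%

Molar mass of NaAlSi_3O_8 = 1×22.99 + 1×26.982 + 3×28.085 + 8×15.999 = 262.219 g/mol.
Each formula unit contains 3 Si, equivalent to 3/1 = 3.0000 mol SiO2.
M(SiO2) = 1×28.085 + 2×15.999 = 60.083 g/mol.
Mass of SiO2 per formula unit = 3.0000 × 60.083 = 180.249 g.
SiO2 wt% = 180.249 / 262.219 × 100 = 68.74%.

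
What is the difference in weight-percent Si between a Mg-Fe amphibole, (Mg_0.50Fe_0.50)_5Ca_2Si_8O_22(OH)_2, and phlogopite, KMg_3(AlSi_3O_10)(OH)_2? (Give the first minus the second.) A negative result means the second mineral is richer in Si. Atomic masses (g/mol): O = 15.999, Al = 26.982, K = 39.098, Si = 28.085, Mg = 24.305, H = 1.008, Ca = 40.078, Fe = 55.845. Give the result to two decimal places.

First mineral: 224.680 g Si in 891.203 g formula = 25.21 wt% Si.
Second mineral: 84.255 g Si in 417.254 g formula = 20.19 wt% Si.
25.21% − 20.19% gives a difference of 5.02 percentage points.

5.02 percentage points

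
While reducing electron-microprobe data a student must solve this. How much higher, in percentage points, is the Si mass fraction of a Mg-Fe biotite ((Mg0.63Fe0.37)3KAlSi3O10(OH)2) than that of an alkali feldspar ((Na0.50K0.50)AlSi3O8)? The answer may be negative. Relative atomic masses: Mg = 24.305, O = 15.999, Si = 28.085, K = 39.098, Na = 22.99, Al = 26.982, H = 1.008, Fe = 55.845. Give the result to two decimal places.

-12.54 percentage points

First mineral: 84.255 g Si in 452.263 g formula = 18.63 wt% Si.
Second mineral: 84.255 g Si in 270.273 g formula = 31.17 wt% Si.
18.63% − 31.17% gives a difference of -12.54 percentage points.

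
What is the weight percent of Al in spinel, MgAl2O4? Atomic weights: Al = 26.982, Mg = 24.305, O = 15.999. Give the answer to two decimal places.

37.93 mass %

M(MgAl2O4) = 142.265 g/mol.
Al contributes 2 × 26.982 = 53.964 g per mole.
53.964/142.265 = 0.3793 → 37.93%.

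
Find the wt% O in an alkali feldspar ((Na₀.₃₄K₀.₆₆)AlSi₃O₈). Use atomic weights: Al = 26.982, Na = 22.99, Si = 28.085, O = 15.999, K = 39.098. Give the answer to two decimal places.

M((Na₀.₃₄K₀.₆₆)AlSi₃O₈) = 272.850 g/mol.
O contributes 8 × 15.999 = 127.992 g per mole.
127.992/272.850 = 0.4691 → 46.91%.

46.91 wt%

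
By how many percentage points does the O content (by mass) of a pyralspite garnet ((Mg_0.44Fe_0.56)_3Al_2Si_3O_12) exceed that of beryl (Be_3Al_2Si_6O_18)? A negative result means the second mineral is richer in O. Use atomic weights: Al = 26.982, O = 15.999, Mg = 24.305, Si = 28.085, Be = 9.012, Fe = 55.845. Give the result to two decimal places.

M((Mg_0.44Fe_0.56)_3Al_2Si_3O_12) = 456.109 g/mol, so wt% O = 191.988/456.109 × 100 = 42.09%.
M(Be_3Al_2Si_6O_18) = 537.492 g/mol, so wt% O = 287.982/537.492 × 100 = 53.58%.
42.09 − 53.58 = -11.49 pp.

-11.49 percentage points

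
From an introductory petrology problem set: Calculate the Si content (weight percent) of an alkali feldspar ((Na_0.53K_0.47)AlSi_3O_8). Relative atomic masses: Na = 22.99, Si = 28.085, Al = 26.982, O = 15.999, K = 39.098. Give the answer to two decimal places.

31.23 weight percent

Molar mass of (Na_0.53K_0.47)AlSi_3O_8: 0.53*22.99 + 0.47*39.098 + 1*26.982 + 3*28.085 + 8*15.999 = 269.790 g/mol.
Mass of Si per formula unit: 3 × 28.085 = 84.255 g.
Weight fraction Si = 84.255 / 269.790 = 0.3123.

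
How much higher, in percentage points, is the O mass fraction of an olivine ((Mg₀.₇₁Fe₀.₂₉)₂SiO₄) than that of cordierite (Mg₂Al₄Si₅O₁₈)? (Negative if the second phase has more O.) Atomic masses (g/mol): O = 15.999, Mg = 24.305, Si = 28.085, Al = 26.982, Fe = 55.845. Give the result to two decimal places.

-8.98 percentage points

First mineral: 63.996 g O in 158.984 g formula = 40.25 wt% O.
Second mineral: 287.982 g O in 584.945 g formula = 49.23 wt% O.
40.25% − 49.23% gives a difference of -8.98 percentage points.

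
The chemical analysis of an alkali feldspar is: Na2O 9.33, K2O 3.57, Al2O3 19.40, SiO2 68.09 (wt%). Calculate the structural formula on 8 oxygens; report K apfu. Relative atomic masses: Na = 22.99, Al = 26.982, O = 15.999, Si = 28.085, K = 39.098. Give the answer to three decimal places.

0.200 K apfu

Na2O: 9.33/61.979 = 0.15053 mol → 0.30106 mol Na, 0.15053 mol O.
K2O: 3.57/94.195 = 0.03790 mol → 0.07580 mol K, 0.03790 mol O.
Al2O3: 19.40/101.961 = 0.19027 mol → 0.38054 mol Al, 0.57081 mol O.
SiO2: 68.09/60.083 = 1.13327 mol → 1.13327 mol Si, 2.26654 mol O.
Total oxygen = 3.02578 mol. Normalization factor = 8/3.02578 = 2.64395.
K per 8 O = 0.07580 × 2.64395 = 0.200.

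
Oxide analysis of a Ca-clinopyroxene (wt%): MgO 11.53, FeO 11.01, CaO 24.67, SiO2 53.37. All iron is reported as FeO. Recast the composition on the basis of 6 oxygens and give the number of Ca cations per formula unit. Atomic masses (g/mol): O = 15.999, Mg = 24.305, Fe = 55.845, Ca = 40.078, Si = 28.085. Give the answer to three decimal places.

0.994 Ca apfu

11.53 wt% MgO ÷ 40.304 g/mol = 0.28608 mol, giving 0.28608 Mg and 0.28608 O.
11.01 wt% FeO ÷ 71.844 g/mol = 0.15325 mol, giving 0.15325 Fe and 0.15325 O.
24.67 wt% CaO ÷ 56.077 g/mol = 0.43993 mol, giving 0.43993 Ca and 0.43993 O.
53.37 wt% SiO2 ÷ 60.083 g/mol = 0.88827 mol, giving 0.88827 Si and 1.77654 O.
Oxygen sums to 2.65580; scaling by 6/2.65580 = 2.25921 puts the formula on 6 O.
Ca: 0.43993 × 2.25921 = 0.994 atoms per formula unit.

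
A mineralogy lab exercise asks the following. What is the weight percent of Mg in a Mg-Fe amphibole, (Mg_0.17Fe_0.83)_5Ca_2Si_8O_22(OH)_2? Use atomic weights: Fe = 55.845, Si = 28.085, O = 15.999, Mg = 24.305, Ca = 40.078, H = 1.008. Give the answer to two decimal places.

2.19 weight percent

Formula mass = 0.85·24.305 + 4.15·55.845 + 2·40.078 + 8·28.085 + 24·15.999 + 2·1.008 = 943.244 g/mol, of which 20.659 g is Mg.
So Mg makes up 20.659/943.244 = 0.0219 of the mass, i.e. 2.19%.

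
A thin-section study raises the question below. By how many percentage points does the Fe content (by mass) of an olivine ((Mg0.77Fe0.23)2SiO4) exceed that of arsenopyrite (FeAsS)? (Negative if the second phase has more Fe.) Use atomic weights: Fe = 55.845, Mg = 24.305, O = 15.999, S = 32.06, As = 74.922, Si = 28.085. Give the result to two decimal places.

M((Mg0.77Fe0.23)2SiO4) = 155.199 g/mol, so wt% Fe = 25.689/155.199 × 100 = 16.55%.
M(FeAsS) = 162.827 g/mol, so wt% Fe = 55.845/162.827 × 100 = 34.30%.
16.55 − 34.30 = -17.75 pp.

-17.75 percentage points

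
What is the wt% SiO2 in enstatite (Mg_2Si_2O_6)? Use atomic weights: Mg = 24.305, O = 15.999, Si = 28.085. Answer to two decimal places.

Molar mass of Mg_2Si_2O_6 = 2·24.305 + 2·28.085 + 6·15.999 = 200.774 g/mol.
Each formula unit contains 2 Si, equivalent to 2/1 = 2.0000 mol SiO2.
M(SiO2) = 1×28.085 + 2×15.999 = 60.083 g/mol.
Mass of SiO2 per formula unit = 2.0000 × 60.083 = 120.166 g.
SiO2 wt% = 120.166 / 200.774 × 100 = 59.85%.

59.85 wt%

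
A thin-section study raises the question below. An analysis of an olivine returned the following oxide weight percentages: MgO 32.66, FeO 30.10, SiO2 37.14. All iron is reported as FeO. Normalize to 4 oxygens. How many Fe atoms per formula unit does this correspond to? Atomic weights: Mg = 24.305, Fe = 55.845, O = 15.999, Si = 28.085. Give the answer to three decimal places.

0.680 Fe apfu

32.66 wt% MgO ÷ 40.304 g/mol = 0.81034 mol, giving 0.81034 Mg and 0.81034 O.
30.10 wt% FeO ÷ 71.844 g/mol = 0.41896 mol, giving 0.41896 Fe and 0.41896 O.
37.14 wt% SiO2 ÷ 60.083 g/mol = 0.61814 mol, giving 0.61814 Si and 1.23628 O.
Oxygen sums to 2.46558; scaling by 4/2.46558 = 1.62234 puts the formula on 4 O.
Fe: 0.41896 × 1.62234 = 0.680 atoms per formula unit.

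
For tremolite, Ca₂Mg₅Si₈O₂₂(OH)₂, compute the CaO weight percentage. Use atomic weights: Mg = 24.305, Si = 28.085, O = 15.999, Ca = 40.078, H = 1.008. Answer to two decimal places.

M(Ca₂Mg₅Si₈O₂₂(OH)₂) = 812.353 g/mol; M(CaO) = 56.077 g/mol.
Moles CaO per formula unit = 2 Ca ÷ 1 = 2.0000.
CaO fraction = (2.0000 × 56.077) / 812.353 = 112.154/812.353 = 0.1381.

13.81 wt%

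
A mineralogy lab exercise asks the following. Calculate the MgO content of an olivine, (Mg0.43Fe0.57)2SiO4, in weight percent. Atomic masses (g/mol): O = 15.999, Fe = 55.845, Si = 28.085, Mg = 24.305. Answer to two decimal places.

M((Mg0.43Fe0.57)2SiO4) = 176.647 g/mol; M(MgO) = 40.304 g/mol.
Moles MgO per formula unit = 0.86 Mg ÷ 1 = 0.8600.
MgO fraction = (0.8600 × 40.304) / 176.647 = 34.661/176.647 = 0.1962.

19.62 wt%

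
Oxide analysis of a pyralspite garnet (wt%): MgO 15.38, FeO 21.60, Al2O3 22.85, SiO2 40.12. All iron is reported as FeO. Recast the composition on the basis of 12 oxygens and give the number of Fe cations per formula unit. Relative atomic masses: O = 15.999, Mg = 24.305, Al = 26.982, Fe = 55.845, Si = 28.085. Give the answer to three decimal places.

1.341 Fe apfu

MgO (M=40.304): mol = 0.38160; Mg = 0.38160, O = 0.38160.
FeO (M=71.844): mol = 0.30065; Fe = 0.30065, O = 0.30065.
Al2O3 (M=101.961): mol = 0.22411; Al = 0.44822, O = 0.67233.
SiO2 (M=60.083): mol = 0.66774; Si = 0.66774, O = 1.33548.
ΣO = 2.69006; factor = 12/ΣO = 4.46087.
Fe apfu = 0.30065 × 4.46087 = 1.341.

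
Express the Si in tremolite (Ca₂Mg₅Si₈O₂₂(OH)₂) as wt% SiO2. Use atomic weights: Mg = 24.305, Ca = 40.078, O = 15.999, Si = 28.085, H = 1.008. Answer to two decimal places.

Molar mass of Ca₂Mg₅Si₈O₂₂(OH)₂ = 2×40.078 + 5×24.305 + 8×28.085 + 24×15.999 + 2×1.008 = 812.353 g/mol.
Each formula unit contains 8 Si, equivalent to 8/1 = 8.0000 mol SiO2.
M(SiO2) = 1×28.085 + 2×15.999 = 60.083 g/mol.
Mass of SiO2 per formula unit = 8.0000 × 60.083 = 480.664 g.
SiO2 wt% = 480.664 / 812.353 × 100 = 59.17%.

59.17 wt%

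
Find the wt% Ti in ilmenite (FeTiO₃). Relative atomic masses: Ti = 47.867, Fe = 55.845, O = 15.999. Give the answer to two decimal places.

Molar mass of FeTiO₃: 1·55.845 + 1·47.867 + 3·15.999 = 151.709 g/mol.
Mass of Ti per formula unit: 1 × 47.867 = 47.867 g.
Weight fraction Ti = 47.867 / 151.709 = 0.3155.

31.55 wt%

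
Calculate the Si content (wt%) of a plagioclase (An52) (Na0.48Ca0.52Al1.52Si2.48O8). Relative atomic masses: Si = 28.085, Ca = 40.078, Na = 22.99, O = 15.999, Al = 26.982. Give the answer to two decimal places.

25.75 wt%

Molar mass of Na0.48Ca0.52Al1.52Si2.48O8: 0.48·22.99 + 0.52·40.078 + 1.52·26.982 + 2.48·28.085 + 8·15.999 = 270.531 g/mol.
Mass of Si per formula unit: 2.48 × 28.085 = 69.651 g.
Weight fraction Si = 69.651 / 270.531 = 0.2575.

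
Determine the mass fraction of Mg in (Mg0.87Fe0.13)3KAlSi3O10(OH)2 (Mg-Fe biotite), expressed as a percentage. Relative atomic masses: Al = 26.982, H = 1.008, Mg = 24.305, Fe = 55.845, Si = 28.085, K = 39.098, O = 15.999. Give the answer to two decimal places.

Molar mass of (Mg0.87Fe0.13)3KAlSi3O10(OH)2: 2.61×24.305 + 0.39×55.845 + 1×39.098 + 1×26.982 + 3×28.085 + 12×15.999 + 2×1.008 = 429.555 g/mol.
Mass of Mg per formula unit: 2.61 × 24.305 = 63.436 g.
Weight fraction Mg = 63.436 / 429.555 = 0.1477.

14.77 wt%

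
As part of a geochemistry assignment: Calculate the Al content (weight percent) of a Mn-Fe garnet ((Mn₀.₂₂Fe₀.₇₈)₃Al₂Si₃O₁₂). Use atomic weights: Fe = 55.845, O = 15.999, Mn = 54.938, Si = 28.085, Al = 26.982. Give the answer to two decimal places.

Molar mass of (Mn₀.₂₂Fe₀.₇₈)₃Al₂Si₃O₁₂: 0.66×54.938 + 2.34×55.845 + 2×26.982 + 3×28.085 + 12×15.999 = 497.143 g/mol.
Mass of Al per formula unit: 2 × 26.982 = 53.964 g.
Weight fraction Al = 53.964 / 497.143 = 0.1085.

10.85 weight percent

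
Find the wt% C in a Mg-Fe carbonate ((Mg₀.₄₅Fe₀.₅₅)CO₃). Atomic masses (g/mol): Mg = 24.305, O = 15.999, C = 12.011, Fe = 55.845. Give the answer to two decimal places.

Formula mass = 0.45*24.305 + 0.55*55.845 + 1*12.011 + 3*15.999 = 101.660 g/mol, of which 12.011 g is C.
So C makes up 12.011/101.660 = 0.1181 of the mass, i.e. 11.81%.

11.81 wt%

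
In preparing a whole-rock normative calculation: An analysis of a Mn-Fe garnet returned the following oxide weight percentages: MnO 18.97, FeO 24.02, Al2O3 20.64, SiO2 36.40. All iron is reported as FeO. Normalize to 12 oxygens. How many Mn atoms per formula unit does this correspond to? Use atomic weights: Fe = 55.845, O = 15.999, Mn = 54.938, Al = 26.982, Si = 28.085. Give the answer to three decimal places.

MnO: 18.97/70.937 = 0.26742 mol → 0.26742 mol Mn, 0.26742 mol O.
FeO: 24.02/71.844 = 0.33434 mol → 0.33434 mol Fe, 0.33434 mol O.
Al2O3: 20.64/101.961 = 0.20243 mol → 0.40486 mol Al, 0.60729 mol O.
SiO2: 36.40/60.083 = 0.60583 mol → 0.60583 mol Si, 1.21166 mol O.
Total oxygen = 2.42071 mol. Normalization factor = 12/2.42071 = 4.95722.
Mn per 12 O = 0.26742 × 4.95722 = 1.326.

1.326 Mn apfu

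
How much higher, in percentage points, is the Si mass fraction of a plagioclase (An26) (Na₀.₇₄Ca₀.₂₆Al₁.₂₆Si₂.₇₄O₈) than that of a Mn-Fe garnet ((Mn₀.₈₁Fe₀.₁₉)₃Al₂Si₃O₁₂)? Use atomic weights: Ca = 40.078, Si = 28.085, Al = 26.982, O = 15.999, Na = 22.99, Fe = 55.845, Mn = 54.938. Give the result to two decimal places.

Si in Na₀.₇₄Ca₀.₂₆Al₁.₂₆Si₂.₇₄O₈: molar mass 266.375 g/mol; 2.74×28.085 = 76.953 g → 28.89 wt%.
Si in (Mn₀.₈₁Fe₀.₁₉)₃Al₂Si₃O₁₂: molar mass 495.538 g/mol; 3×28.085 = 84.255 g → 17.00 wt%.
Difference = 28.89 − 17.00 = 11.89 percentage points.

11.89 percentage points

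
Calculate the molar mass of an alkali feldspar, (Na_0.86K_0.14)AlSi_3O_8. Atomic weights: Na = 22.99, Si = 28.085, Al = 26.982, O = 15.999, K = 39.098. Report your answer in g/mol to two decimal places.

264.47 g/mol

Na: 0.86 × 22.99 = 19.7714
K: 0.14 × 39.098 = 5.4737
Al: 1 × 26.982 = 26.9820
Si: 3 × 28.085 = 84.2550
O: 8 × 15.999 = 127.9920
Summing the contributions gives the formula mass.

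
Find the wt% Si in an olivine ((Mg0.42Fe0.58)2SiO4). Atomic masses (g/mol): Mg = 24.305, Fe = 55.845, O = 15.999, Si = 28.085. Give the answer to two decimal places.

M((Mg0.42Fe0.58)2SiO4) = 177.277 g/mol.
Si contributes 1 × 28.085 = 28.085 g per mole.
28.085/177.277 = 0.1584 → 15.84%.

15.84 weight percent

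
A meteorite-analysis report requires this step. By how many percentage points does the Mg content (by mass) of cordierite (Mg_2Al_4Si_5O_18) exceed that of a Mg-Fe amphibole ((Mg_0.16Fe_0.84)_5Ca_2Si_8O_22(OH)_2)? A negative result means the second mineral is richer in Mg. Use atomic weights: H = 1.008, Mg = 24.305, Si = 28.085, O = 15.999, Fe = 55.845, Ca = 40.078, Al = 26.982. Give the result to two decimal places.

6.25 percentage points

M(Mg_2Al_4Si_5O_18) = 584.945 g/mol, so wt% Mg = 48.610/584.945 × 100 = 8.31%.
M((Mg_0.16Fe_0.84)_5Ca_2Si_8O_22(OH)_2) = 944.821 g/mol, so wt% Mg = 19.444/944.821 × 100 = 2.06%.
8.31 − 2.06 = 6.25 pp.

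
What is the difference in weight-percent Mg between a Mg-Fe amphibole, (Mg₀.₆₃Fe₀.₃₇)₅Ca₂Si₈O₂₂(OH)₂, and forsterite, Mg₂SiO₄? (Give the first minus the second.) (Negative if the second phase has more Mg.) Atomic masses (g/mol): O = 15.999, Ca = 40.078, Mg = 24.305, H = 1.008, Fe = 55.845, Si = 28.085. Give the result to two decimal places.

-25.76 percentage points

First mineral: 76.561 g Mg in 870.702 g formula = 8.79 wt% Mg.
Second mineral: 48.610 g Mg in 140.691 g formula = 34.55 wt% Mg.
8.79% − 34.55% gives a difference of -25.76 percentage points.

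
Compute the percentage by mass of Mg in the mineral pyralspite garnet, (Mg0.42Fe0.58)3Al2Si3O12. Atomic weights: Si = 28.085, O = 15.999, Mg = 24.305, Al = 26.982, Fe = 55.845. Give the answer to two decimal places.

6.69 mass %

Formula mass = 1.26×24.305 + 1.74×55.845 + 2×26.982 + 3×28.085 + 12×15.999 = 458.002 g/mol, of which 30.624 g is Mg.
So Mg makes up 30.624/458.002 = 0.0669 of the mass, i.e. 6.69%.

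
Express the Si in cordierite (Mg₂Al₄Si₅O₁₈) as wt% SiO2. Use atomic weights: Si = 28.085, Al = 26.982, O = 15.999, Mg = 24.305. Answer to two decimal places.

M(Mg₂Al₄Si₅O₁₈) = 584.945 g/mol; M(SiO2) = 60.083 g/mol.
Moles SiO2 per formula unit = 5 Si ÷ 1 = 5.0000.
SiO2 fraction = (5.0000 × 60.083) / 584.945 = 300.415/584.945 = 0.5136.

51.36 wt%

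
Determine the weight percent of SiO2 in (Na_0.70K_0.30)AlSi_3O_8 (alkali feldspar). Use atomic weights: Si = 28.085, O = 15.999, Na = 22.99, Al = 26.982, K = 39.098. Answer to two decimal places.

67.50 wt%

M((Na_0.70K_0.30)AlSi_3O_8) = 267.051 g/mol; M(SiO2) = 60.083 g/mol.
Moles SiO2 per formula unit = 3 Si ÷ 1 = 3.0000.
SiO2 fraction = (3.0000 × 60.083) / 267.051 = 180.249/267.051 = 0.6750.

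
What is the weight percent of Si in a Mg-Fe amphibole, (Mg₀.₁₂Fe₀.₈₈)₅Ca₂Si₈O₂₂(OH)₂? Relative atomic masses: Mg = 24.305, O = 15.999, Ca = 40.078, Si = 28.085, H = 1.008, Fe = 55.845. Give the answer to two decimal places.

Molar mass of (Mg₀.₁₂Fe₀.₈₈)₅Ca₂Si₈O₂₂(OH)₂: 0.60·24.305 + 4.40·55.845 + 2·40.078 + 8·28.085 + 24·15.999 + 2·1.008 = 951.129 g/mol.
Mass of Si per formula unit: 8 × 28.085 = 224.680 g.
Weight fraction Si = 224.680 / 951.129 = 0.2362.

23.62 mass %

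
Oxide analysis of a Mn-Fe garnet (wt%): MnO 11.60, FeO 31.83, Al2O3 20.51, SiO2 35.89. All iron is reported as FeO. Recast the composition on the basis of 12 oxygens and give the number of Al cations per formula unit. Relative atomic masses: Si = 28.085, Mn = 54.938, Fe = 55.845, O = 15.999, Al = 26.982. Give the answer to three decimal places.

2.008 Al apfu

11.60 wt% MnO ÷ 70.937 g/mol = 0.16353 mol, giving 0.16353 Mn and 0.16353 O.
31.83 wt% FeO ÷ 71.844 g/mol = 0.44304 mol, giving 0.44304 Fe and 0.44304 O.
20.51 wt% Al2O3 ÷ 101.961 g/mol = 0.20116 mol, giving 0.40232 Al and 0.60348 O.
35.89 wt% SiO2 ÷ 60.083 g/mol = 0.59734 mol, giving 0.59734 Si and 1.19468 O.
Oxygen sums to 2.40473; scaling by 12/2.40473 = 4.99017 puts the formula on 12 O.
Al: 0.40232 × 4.99017 = 2.008 atoms per formula unit.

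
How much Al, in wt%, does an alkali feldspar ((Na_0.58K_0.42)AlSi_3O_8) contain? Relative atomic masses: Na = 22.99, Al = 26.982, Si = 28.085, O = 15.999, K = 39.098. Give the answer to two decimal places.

Molar mass of (Na_0.58K_0.42)AlSi_3O_8: 0.58·22.99 + 0.42·39.098 + 1·26.982 + 3·28.085 + 8·15.999 = 268.984 g/mol.
Mass of Al per formula unit: 1 × 26.982 = 26.982 g.
Weight fraction Al = 26.982 / 268.984 = 0.1003.

10.03 wt%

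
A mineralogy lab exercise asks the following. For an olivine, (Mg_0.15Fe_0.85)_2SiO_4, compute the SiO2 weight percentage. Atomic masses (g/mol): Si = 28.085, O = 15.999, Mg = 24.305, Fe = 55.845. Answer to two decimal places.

30.92 wt%

Molar mass of (Mg_0.15Fe_0.85)_2SiO_4 = 0.30×24.305 + 1.70×55.845 + 1×28.085 + 4×15.999 = 194.309 g/mol.
Each formula unit contains 1 Si, equivalent to 1/1 = 1.0000 mol SiO2.
M(SiO2) = 1×28.085 + 2×15.999 = 60.083 g/mol.
Mass of SiO2 per formula unit = 1.0000 × 60.083 = 60.083 g.
SiO2 wt% = 60.083 / 194.309 × 100 = 30.92%.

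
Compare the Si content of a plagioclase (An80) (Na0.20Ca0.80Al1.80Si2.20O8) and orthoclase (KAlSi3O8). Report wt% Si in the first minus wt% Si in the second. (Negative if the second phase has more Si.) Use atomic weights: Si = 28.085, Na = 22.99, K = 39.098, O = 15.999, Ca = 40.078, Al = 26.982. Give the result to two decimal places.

-7.80 percentage points

M(Na0.20Ca0.80Al1.80Si2.20O8) = 275.007 g/mol, so wt% Si = 61.787/275.007 × 100 = 22.47%.
M(KAlSi3O8) = 278.327 g/mol, so wt% Si = 84.255/278.327 × 100 = 30.27%.
22.47 − 30.27 = -7.80 pp.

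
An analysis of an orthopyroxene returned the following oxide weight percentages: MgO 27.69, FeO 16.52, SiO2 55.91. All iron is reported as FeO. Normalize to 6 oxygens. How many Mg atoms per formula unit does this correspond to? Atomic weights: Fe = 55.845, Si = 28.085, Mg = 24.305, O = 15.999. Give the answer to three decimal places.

1.484 Mg apfu

MgO: 27.69/40.304 = 0.68703 mol → 0.68703 mol Mg, 0.68703 mol O.
FeO: 16.52/71.844 = 0.22994 mol → 0.22994 mol Fe, 0.22994 mol O.
SiO2: 55.91/60.083 = 0.93055 mol → 0.93055 mol Si, 1.86110 mol O.
Total oxygen = 2.77807 mol. Normalization factor = 6/2.77807 = 2.15977.
Mg per 6 O = 0.68703 × 2.15977 = 1.484.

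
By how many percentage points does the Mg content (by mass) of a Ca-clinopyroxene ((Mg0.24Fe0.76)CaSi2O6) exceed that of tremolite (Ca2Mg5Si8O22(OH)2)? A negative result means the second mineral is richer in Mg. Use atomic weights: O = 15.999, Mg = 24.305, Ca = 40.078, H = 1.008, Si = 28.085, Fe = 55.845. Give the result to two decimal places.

First mineral: 5.833 g Mg in 240.517 g formula = 2.43 wt% Mg.
Second mineral: 121.525 g Mg in 812.353 g formula = 14.96 wt% Mg.
2.43% − 14.96% gives a difference of -12.53 percentage points.

-12.53 percentage points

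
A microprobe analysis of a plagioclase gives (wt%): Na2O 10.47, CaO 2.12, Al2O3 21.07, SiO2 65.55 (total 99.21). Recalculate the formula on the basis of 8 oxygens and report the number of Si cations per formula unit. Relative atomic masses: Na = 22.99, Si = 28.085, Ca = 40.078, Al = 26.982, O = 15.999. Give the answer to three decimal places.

2.901 Si apfu

10.47 wt% Na2O ÷ 61.979 g/mol = 0.16893 mol, giving 0.33786 Na and 0.16893 O.
2.12 wt% CaO ÷ 56.077 g/mol = 0.03781 mol, giving 0.03781 Ca and 0.03781 O.
21.07 wt% Al2O3 ÷ 101.961 g/mol = 0.20665 mol, giving 0.41330 Al and 0.61995 O.
65.55 wt% SiO2 ÷ 60.083 g/mol = 1.09099 mol, giving 1.09099 Si and 2.18198 O.
Oxygen sums to 3.00867; scaling by 8/3.00867 = 2.65898 puts the formula on 8 O.
Si: 1.09099 × 2.65898 = 2.901 atoms per formula unit.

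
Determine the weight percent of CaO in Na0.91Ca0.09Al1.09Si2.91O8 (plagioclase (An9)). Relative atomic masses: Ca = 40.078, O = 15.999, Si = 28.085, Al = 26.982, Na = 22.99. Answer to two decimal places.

1.91 wt%

Molar mass of Na0.91Ca0.09Al1.09Si2.91O8 = 0.91×22.99 + 0.09×40.078 + 1.09×26.982 + 2.91×28.085 + 8×15.999 = 263.658 g/mol.
Each formula unit contains 0.09 Ca, equivalent to 0.09/1 = 0.0900 mol CaO.
M(CaO) = 1×40.078 + 1×15.999 = 56.077 g/mol.
Mass of CaO per formula unit = 0.0900 × 56.077 = 5.047 g.
CaO wt% = 5.047 / 263.658 × 100 = 1.91%.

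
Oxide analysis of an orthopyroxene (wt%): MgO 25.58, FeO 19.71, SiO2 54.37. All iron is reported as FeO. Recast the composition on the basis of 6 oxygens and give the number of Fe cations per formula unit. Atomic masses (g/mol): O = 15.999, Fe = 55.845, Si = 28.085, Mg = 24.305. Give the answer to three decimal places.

MgO: 25.58/40.304 = 0.63468 mol → 0.63468 mol Mg, 0.63468 mol O.
FeO: 19.71/71.844 = 0.27434 mol → 0.27434 mol Fe, 0.27434 mol O.
SiO2: 54.37/60.083 = 0.90491 mol → 0.90491 mol Si, 1.80982 mol O.
Total oxygen = 2.71884 mol. Normalization factor = 6/2.71884 = 2.20682.
Fe per 6 O = 0.27434 × 2.20682 = 0.605.

0.605 Fe apfu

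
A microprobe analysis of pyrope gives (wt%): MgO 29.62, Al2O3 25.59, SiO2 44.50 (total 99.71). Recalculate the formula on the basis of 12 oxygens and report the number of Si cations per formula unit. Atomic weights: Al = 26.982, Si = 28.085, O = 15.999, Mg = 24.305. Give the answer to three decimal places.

2.993 Si apfu

MgO: 29.62/40.304 = 0.73491 mol → 0.73491 mol Mg, 0.73491 mol O.
Al2O3: 25.59/101.961 = 0.25098 mol → 0.50196 mol Al, 0.75294 mol O.
SiO2: 44.50/60.083 = 0.74064 mol → 0.74064 mol Si, 1.48128 mol O.
Total oxygen = 2.96913 mol. Normalization factor = 12/2.96913 = 4.04159.
Si per 12 O = 0.74064 × 4.04159 = 2.993.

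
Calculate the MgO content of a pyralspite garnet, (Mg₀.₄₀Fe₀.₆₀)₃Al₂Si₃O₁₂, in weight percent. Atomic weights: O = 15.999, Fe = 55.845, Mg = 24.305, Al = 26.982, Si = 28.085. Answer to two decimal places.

Molar mass of (Mg₀.₄₀Fe₀.₆₀)₃Al₂Si₃O₁₂ = 1.20×24.305 + 1.80×55.845 + 2×26.982 + 3×28.085 + 12×15.999 = 459.894 g/mol.
Each formula unit contains 1.20 Mg, equivalent to 1.20/1 = 1.2000 mol MgO.
M(MgO) = 1×24.305 + 1×15.999 = 40.304 g/mol.
Mass of MgO per formula unit = 1.2000 × 40.304 = 48.365 g.
MgO wt% = 48.365 / 459.894 × 100 = 10.52%.

10.52 wt%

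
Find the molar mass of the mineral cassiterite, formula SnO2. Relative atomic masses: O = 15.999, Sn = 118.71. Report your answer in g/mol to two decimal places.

150.71 g/mol

Sn: 1 × 118.71 = 118.7100
O: 2 × 15.999 = 31.9980
Summing the contributions gives the formula mass.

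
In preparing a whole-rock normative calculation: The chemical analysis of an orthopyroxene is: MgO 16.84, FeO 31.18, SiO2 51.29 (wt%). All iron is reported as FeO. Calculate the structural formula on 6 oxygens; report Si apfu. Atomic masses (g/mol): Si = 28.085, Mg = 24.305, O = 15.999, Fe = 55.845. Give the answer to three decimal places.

2.001 Si apfu

MgO (M=40.304): mol = 0.41782; Mg = 0.41782, O = 0.41782.
FeO (M=71.844): mol = 0.43400; Fe = 0.43400, O = 0.43400.
SiO2 (M=60.083): mol = 0.85365; Si = 0.85365, O = 1.70730.
ΣO = 2.55912; factor = 6/ΣO = 2.34456.
Si apfu = 0.85365 × 2.34456 = 2.001.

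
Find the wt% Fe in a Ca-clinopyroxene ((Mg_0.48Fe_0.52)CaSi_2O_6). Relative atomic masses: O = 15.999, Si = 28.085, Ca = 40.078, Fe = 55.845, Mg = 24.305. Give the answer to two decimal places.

12.47 mass %

M((Mg_0.48Fe_0.52)CaSi_2O_6) = 232.948 g/mol.
Fe contributes 0.52 × 55.845 = 29.039 g per mole.
29.039/232.948 = 0.1247 → 12.47%.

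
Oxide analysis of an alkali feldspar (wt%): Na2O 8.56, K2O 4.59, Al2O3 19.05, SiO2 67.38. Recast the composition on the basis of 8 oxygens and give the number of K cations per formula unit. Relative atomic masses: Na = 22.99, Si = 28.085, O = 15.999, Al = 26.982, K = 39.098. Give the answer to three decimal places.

0.261 K apfu

8.56 wt% Na2O ÷ 61.979 g/mol = 0.13811 mol, giving 0.27622 Na and 0.13811 O.
4.59 wt% K2O ÷ 94.195 g/mol = 0.04873 mol, giving 0.09746 K and 0.04873 O.
19.05 wt% Al2O3 ÷ 101.961 g/mol = 0.18684 mol, giving 0.37368 Al and 0.56052 O.
67.38 wt% SiO2 ÷ 60.083 g/mol = 1.12145 mol, giving 1.12145 Si and 2.24290 O.
Oxygen sums to 2.99026; scaling by 8/2.99026 = 2.67535 puts the formula on 8 O.
K: 0.09746 × 2.67535 = 0.261 atoms per formula unit.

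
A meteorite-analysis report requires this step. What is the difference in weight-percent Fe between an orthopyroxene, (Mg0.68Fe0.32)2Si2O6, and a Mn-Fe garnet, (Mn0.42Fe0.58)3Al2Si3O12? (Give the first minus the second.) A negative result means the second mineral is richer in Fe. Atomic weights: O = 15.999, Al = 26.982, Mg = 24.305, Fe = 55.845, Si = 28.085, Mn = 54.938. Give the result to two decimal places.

M((Mg0.68Fe0.32)2Si2O6) = 220.960 g/mol, so wt% Fe = 35.741/220.960 × 100 = 16.18%.
M((Mn0.42Fe0.58)3Al2Si3O12) = 496.599 g/mol, so wt% Fe = 97.170/496.599 × 100 = 19.57%.
16.18 − 19.57 = -3.39 pp.

-3.39 percentage points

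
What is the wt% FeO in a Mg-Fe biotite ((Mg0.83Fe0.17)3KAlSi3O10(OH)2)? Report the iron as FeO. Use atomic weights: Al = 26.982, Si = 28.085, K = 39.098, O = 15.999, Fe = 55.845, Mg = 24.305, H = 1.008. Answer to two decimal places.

M((Mg0.83Fe0.17)3KAlSi3O10(OH)2) = 433.339 g/mol; M(FeO) = 71.844 g/mol.
Moles FeO per formula unit = 0.51 Fe ÷ 1 = 0.5100.
FeO fraction = (0.5100 × 71.844) / 433.339 = 36.640/433.339 = 0.0846.

8.46 wt%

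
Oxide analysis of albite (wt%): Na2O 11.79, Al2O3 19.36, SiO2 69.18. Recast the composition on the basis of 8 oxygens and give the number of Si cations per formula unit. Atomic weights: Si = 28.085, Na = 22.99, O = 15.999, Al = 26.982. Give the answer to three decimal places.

Na2O (M=61.979): mol = 0.19023; Na = 0.38046, O = 0.19023.
Al2O3 (M=101.961): mol = 0.18988; Al = 0.37976, O = 0.56964.
SiO2 (M=60.083): mol = 1.15141; Si = 1.15141, O = 2.30282.
ΣO = 3.06269; factor = 8/ΣO = 2.61208.
Si apfu = 1.15141 × 2.61208 = 3.008.

3.008 Si apfu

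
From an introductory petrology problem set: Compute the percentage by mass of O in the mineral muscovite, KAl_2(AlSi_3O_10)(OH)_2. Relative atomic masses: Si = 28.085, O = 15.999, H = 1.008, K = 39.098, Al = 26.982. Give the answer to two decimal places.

48.20 mass %

Formula mass = 1*39.098 + 3*26.982 + 3*28.085 + 12*15.999 + 2*1.008 = 398.303 g/mol, of which 191.988 g is O.
So O makes up 191.988/398.303 = 0.4820 of the mass, i.e. 48.20%.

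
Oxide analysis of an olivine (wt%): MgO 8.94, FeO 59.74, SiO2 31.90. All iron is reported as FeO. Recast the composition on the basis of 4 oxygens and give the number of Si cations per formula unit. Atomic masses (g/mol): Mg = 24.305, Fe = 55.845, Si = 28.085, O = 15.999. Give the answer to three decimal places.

8.94 wt% MgO ÷ 40.304 g/mol = 0.22181 mol, giving 0.22181 Mg and 0.22181 O.
59.74 wt% FeO ÷ 71.844 g/mol = 0.83152 mol, giving 0.83152 Fe and 0.83152 O.
31.90 wt% SiO2 ÷ 60.083 g/mol = 0.53093 mol, giving 0.53093 Si and 1.06186 O.
Oxygen sums to 2.11519; scaling by 4/2.11519 = 1.89108 puts the formula on 4 O.
Si: 0.53093 × 1.89108 = 1.004 atoms per formula unit.

1.004 Si apfu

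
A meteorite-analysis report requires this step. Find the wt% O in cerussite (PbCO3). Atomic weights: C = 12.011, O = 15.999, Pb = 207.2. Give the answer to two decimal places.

Formula mass = 1*207.2 + 1*12.011 + 3*15.999 = 267.208 g/mol, of which 47.997 g is O.
So O makes up 47.997/267.208 = 0.1796 of the mass, i.e. 17.96%.

17.96 wt%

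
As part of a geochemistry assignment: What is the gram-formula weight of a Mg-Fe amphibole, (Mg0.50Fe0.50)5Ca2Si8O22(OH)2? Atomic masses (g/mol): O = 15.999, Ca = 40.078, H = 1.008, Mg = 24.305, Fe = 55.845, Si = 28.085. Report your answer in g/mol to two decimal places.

891.20 g/mol

Mg: 2.50 × 24.305 = 60.7625
Fe: 2.50 × 55.845 = 139.6125
Ca: 2 × 40.078 = 80.1560
Si: 8 × 28.085 = 224.6800
O: 24 × 15.999 = 383.9760
H: 2 × 1.008 = 2.0160
Summing the contributions gives the formula mass.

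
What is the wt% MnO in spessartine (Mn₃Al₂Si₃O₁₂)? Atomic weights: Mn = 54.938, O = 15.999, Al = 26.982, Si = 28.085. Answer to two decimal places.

42.99 wt%

M(Mn₃Al₂Si₃O₁₂) = 495.021 g/mol; M(MnO) = 70.937 g/mol.
Moles MnO per formula unit = 3 Mn ÷ 1 = 3.0000.
MnO fraction = (3.0000 × 70.937) / 495.021 = 212.811/495.021 = 0.4299.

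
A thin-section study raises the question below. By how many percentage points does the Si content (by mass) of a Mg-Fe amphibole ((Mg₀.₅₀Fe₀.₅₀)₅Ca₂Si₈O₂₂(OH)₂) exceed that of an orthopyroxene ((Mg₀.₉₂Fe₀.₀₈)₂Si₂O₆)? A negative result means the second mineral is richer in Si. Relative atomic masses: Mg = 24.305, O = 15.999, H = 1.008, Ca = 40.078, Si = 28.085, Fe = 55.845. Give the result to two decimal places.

-2.08 percentage points

Si in (Mg₀.₅₀Fe₀.₅₀)₅Ca₂Si₈O₂₂(OH)₂: molar mass 891.203 g/mol; 8×28.085 = 224.680 g → 25.21 wt%.
Si in (Mg₀.₉₂Fe₀.₀₈)₂Si₂O₆: molar mass 205.820 g/mol; 2×28.085 = 56.170 g → 27.29 wt%.
Difference = 25.21 − 27.29 = -2.08 percentage points.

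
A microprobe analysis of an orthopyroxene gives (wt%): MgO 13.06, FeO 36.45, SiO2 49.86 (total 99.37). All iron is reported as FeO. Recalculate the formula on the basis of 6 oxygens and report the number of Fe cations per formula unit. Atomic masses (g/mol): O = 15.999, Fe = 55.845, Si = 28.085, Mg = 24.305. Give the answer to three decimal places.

MgO: 13.06/40.304 = 0.32404 mol → 0.32404 mol Mg, 0.32404 mol O.
FeO: 36.45/71.844 = 0.50735 mol → 0.50735 mol Fe, 0.50735 mol O.
SiO2: 49.86/60.083 = 0.82985 mol → 0.82985 mol Si, 1.65970 mol O.
Total oxygen = 2.49109 mol. Normalization factor = 6/2.49109 = 2.40858.
Fe per 6 O = 0.50735 × 2.40858 = 1.222.

1.222 Fe apfu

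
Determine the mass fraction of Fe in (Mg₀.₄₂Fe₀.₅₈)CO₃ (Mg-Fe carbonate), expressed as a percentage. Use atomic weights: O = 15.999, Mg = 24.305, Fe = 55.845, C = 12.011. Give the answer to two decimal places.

Molar mass of (Mg₀.₄₂Fe₀.₅₈)CO₃: 0.42*24.305 + 0.58*55.845 + 1*12.011 + 3*15.999 = 102.606 g/mol.
Mass of Fe per formula unit: 0.58 × 55.845 = 32.390 g.
Weight fraction Fe = 32.390 / 102.606 = 0.3157.

31.57 mass %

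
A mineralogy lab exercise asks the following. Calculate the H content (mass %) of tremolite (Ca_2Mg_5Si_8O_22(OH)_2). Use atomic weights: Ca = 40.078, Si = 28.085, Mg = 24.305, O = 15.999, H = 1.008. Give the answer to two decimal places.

0.25 mass %

Formula mass = 2*40.078 + 5*24.305 + 8*28.085 + 24*15.999 + 2*1.008 = 812.353 g/mol, of which 2.016 g is H.
So H makes up 2.016/812.353 = 0.0025 of the mass, i.e. 0.25%.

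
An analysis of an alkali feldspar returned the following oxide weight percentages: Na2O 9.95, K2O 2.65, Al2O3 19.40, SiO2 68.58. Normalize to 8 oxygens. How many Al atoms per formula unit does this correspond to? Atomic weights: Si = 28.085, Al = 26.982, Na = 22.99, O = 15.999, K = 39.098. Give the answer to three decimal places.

1.001 Al apfu

Na2O (M=61.979): mol = 0.16054; Na = 0.32108, O = 0.16054.
K2O (M=94.195): mol = 0.02813; K = 0.05626, O = 0.02813.
Al2O3 (M=101.961): mol = 0.19027; Al = 0.38054, O = 0.57081.
SiO2 (M=60.083): mol = 1.14142; Si = 1.14142, O = 2.28284.
ΣO = 3.04232; factor = 8/ΣO = 2.62957.
Al apfu = 0.38054 × 2.62957 = 1.001.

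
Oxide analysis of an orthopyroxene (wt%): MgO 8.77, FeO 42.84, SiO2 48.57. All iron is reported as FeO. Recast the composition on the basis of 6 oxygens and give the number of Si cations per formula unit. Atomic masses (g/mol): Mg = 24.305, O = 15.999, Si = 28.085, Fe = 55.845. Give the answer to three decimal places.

1.995 Si apfu

MgO: 8.77/40.304 = 0.21760 mol → 0.21760 mol Mg, 0.21760 mol O.
FeO: 42.84/71.844 = 0.59629 mol → 0.59629 mol Fe, 0.59629 mol O.
SiO2: 48.57/60.083 = 0.80838 mol → 0.80838 mol Si, 1.61676 mol O.
Total oxygen = 2.43065 mol. Normalization factor = 6/2.43065 = 2.46848.
Si per 6 O = 0.80838 × 2.46848 = 1.995.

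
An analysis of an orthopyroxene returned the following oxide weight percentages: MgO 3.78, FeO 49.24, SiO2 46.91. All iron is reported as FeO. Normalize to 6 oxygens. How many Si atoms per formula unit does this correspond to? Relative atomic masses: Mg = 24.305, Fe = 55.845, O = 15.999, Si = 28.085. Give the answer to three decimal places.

MgO (M=40.304): mol = 0.09379; Mg = 0.09379, O = 0.09379.
FeO (M=71.844): mol = 0.68537; Fe = 0.68537, O = 0.68537.
SiO2 (M=60.083): mol = 0.78075; Si = 0.78075, O = 1.56150.
ΣO = 2.34066; factor = 6/ΣO = 2.56338.
Si apfu = 0.78075 × 2.56338 = 2.001.

2.001 Si apfu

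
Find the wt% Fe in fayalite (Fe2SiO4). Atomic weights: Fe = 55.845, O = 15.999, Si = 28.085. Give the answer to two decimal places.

54.81 mass %

Molar mass of Fe2SiO4: 2·55.845 + 1·28.085 + 4·15.999 = 203.771 g/mol.
Mass of Fe per formula unit: 2 × 55.845 = 111.690 g.
Weight fraction Fe = 111.690 / 203.771 = 0.5481.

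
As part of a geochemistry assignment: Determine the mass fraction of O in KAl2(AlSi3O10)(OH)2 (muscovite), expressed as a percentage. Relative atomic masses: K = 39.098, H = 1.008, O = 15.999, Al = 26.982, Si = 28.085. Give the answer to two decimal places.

48.20 weight percent

Formula mass = 1*39.098 + 3*26.982 + 3*28.085 + 12*15.999 + 2*1.008 = 398.303 g/mol, of which 191.988 g is O.
So O makes up 191.988/398.303 = 0.4820 of the mass, i.e. 48.20%.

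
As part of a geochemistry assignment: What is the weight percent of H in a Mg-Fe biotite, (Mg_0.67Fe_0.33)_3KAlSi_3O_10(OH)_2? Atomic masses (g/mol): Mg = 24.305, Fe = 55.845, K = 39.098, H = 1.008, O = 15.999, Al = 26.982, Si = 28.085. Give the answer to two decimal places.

0.45 wt%

Formula mass = 2.01*24.305 + 0.99*55.845 + 1*39.098 + 1*26.982 + 3*28.085 + 12*15.999 + 2*1.008 = 448.479 g/mol, of which 2.016 g is H.
So H makes up 2.016/448.479 = 0.0045 of the mass, i.e. 0.45%.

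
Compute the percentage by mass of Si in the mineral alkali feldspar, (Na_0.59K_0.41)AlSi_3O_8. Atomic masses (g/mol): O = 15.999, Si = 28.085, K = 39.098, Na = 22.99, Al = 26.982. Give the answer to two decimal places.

Formula mass = 0.59*22.99 + 0.41*39.098 + 1*26.982 + 3*28.085 + 8*15.999 = 268.823 g/mol, of which 84.255 g is Si.
So Si makes up 84.255/268.823 = 0.3134 of the mass, i.e. 31.34%.

31.34 mass %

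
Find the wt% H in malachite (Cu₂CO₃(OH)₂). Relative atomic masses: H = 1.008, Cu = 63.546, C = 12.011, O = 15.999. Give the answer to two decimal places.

0.91 mass %

Formula mass = 2×63.546 + 1×12.011 + 5×15.999 + 2×1.008 = 221.114 g/mol, of which 2.016 g is H.
So H makes up 2.016/221.114 = 0.0091 of the mass, i.e. 0.91%.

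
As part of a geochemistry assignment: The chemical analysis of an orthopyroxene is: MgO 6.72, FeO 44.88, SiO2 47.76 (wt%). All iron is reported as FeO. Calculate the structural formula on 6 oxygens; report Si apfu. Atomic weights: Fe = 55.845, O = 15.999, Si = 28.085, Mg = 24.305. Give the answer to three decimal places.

MgO: 6.72/40.304 = 0.16673 mol → 0.16673 mol Mg, 0.16673 mol O.
FeO: 44.88/71.844 = 0.62469 mol → 0.62469 mol Fe, 0.62469 mol O.
SiO2: 47.76/60.083 = 0.79490 mol → 0.79490 mol Si, 1.58980 mol O.
Total oxygen = 2.38122 mol. Normalization factor = 6/2.38122 = 2.51972.
Si per 6 O = 0.79490 × 2.51972 = 2.003.

2.003 Si apfu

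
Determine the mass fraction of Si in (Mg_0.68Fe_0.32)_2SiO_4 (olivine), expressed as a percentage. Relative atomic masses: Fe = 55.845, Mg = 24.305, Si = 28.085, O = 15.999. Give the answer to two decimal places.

Formula mass = 1.36*24.305 + 0.64*55.845 + 1*28.085 + 4*15.999 = 160.877 g/mol, of which 28.085 g is Si.
So Si makes up 28.085/160.877 = 0.1746 of the mass, i.e. 17.46%.

17.46 wt%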